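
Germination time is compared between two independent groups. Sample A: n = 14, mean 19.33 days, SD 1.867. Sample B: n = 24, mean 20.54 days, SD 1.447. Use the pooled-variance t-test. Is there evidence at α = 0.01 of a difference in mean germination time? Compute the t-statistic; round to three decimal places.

-2.233

Let group 1 = sample A, group 2 = sample B. H0: μ_1 = μ_2; H1: μ_1 ≠ μ_2 (two-sample pooled-variance t-test, two-sided).
s_p² = [(14−1)·1.867² + (24−1)·1.447²]/(14+24−2) = 2.59643
t = (19.33 − 20.54)/√[2.59643·(1/14 + 1/24)] = -2.233
df = n₁ + n₂ − 2 = 36
Two-sided p-value ≈ 0.032
Since p ≈ 0.032 > α = 0.01, fail to reject H0; the data do not provide sufficient evidence against H0.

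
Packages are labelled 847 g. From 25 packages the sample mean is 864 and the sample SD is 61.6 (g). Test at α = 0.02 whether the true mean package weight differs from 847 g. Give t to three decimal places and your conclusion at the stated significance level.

t = 1.380; fail to reject H0

H0: μ = 847; H1: μ ≠ 847 (one-sample t-test, two-sided).
t = (x̄ − μ₀)/(s/√n) = (864 − 847)/(61.6/√25) = 1.380
df = n − 1 = 24
Two-sided p-value ≈ 0.180
Since p ≈ 0.180 > α = 0.02, fail to reject H0; the evidence is not statistically significant.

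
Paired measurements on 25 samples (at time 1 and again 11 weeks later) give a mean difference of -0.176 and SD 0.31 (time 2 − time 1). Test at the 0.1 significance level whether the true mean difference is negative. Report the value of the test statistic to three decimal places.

H0: μ_d = 0; H1: μ_d < 0 (paired t-test on the differences, left-tailed).
t = d̄/(s_d/√n) = -0.176/(0.31/√25) = -2.839
df = n − 1 = 24
p-value = P(T ≤ -2.839) ≈ 0.0045
Since p ≈ 0.0045 < α = 0.1, reject H0; the evidence is statistically significant.

-2.839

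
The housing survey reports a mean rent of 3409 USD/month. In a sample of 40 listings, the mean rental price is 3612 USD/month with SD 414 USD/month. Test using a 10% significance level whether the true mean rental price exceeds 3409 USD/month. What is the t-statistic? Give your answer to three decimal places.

3.101

H0: μ = 3409; H1: μ > 3409 (one-sample t-test, right-tailed).
t = (x̄ − μ₀)/(s/√n) = (3612 − 3409)/(414/√40) = 3.101
df = n − 1 = 39
p-value = P(T ≥ 3.101) ≈ 0.002
Since p ≈ 0.002 < α = 0.1, reject H0; the evidence is statistically significant.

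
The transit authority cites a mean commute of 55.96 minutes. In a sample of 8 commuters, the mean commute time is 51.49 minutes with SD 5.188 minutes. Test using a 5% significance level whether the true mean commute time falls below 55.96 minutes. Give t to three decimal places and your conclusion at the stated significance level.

H0: μ = 55.96; H1: μ < 55.96 (one-sample t-test, left-tailed).
t = (x̄ − μ₀)/(s/√n) = (51.49 − 55.96)/(5.188/√8) = -2.437
df = n − 1 = 7
p-value = P(T ≤ -2.437) ≈ 0.022
Since p ≈ 0.022 < α = 0.05, reject H0; the evidence is statistically significant.

t = -2.437; reject H0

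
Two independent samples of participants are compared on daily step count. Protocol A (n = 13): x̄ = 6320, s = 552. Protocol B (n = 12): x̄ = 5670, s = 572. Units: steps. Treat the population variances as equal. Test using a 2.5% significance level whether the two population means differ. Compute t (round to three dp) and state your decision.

Let group 1 = protocol A, group 2 = protocol B. H0: μ_1 = μ_2; H1: μ_1 ≠ μ_2 (two-sample pooled-variance t-test, two-sided).
s_p² = [(13−1)·552² + (12−1)·572²]/(13+12−2) = 315455
t = (6320 − 5670)/√[315455·(1/13 + 1/12)] = 2.891
df = n₁ + n₂ − 2 = 23
Two-sided p-value ≈ 0.008
Since p ≈ 0.008 < α = 0.025, reject H0; the evidence is statistically significant.

t = 2.891; reject H0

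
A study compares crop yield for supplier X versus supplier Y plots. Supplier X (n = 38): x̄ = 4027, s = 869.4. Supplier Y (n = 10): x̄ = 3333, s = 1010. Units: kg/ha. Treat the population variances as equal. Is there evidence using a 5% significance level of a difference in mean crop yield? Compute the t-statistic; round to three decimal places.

Let group 1 = supplier X, group 2 = supplier Y. H0: μ_1 = μ_2; H1: μ_1 ≠ μ_2 (two-sample pooled-variance t-test, two-sided).
s_p² = [(38−1)·869.4² + (10−1)·1010²]/(38+10−2) = 807556
t = (4027 − 3333)/√[807556·(1/38 + 1/10)] = 2.173
df = n₁ + n₂ − 2 = 46
Two-sided p-value ≈ 0.0350
Since p ≈ 0.0350 < α = 0.05, reject H0; the data support H1.

2.173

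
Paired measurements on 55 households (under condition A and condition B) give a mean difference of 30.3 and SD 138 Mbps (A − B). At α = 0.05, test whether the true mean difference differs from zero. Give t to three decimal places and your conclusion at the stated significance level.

t = 1.628; fail to reject H0

H0: μ_d = 0; H1: μ_d ≠ 0 (paired t-test on the differences, two-sided).
t = d̄/(s_d/√n) = 30.3/(138/√55) = 1.628
df = n − 1 = 54
Two-sided p-value ≈ 0.109
Since p ≈ 0.109 > α = 0.05, fail to reject H0; the data do not provide sufficient evidence against H0.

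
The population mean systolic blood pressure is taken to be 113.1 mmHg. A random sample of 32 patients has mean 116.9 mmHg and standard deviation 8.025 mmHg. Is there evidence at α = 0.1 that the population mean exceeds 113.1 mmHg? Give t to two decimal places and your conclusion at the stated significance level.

H0: μ = 113.1; H1: μ > 113.1 (one-sample t-test, right-tailed).
t = (x̄ − μ₀)/(s/√n) = (116.9 − 113.1)/(8.025/√32) = 2.68
df = n − 1 = 31
p-value = P(T ≥ 2.68) ≈ 0.006
Since p ≈ 0.006 < α = 0.1, reject H0; the evidence is statistically significant.

t = 2.68; reject H0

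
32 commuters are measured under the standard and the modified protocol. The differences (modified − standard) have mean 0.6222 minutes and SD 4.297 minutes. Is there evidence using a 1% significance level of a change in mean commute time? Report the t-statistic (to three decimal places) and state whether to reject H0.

H0: μ_d = 0; H1: μ_d ≠ 0 (paired t-test on the differences, two-sided).
t = d̄/(s_d/√n) = 0.6222/(4.297/√32) = 0.819
df = n − 1 = 31
Two-sided p-value ≈ 0.4190
Since p ≈ 0.4190 > α = 0.01, fail to reject H0; the evidence is not statistically significant.

t = 0.819; fail to reject H0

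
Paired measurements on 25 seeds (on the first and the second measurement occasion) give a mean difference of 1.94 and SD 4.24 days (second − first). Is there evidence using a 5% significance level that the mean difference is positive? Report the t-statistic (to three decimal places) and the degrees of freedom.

H0: μ_d = 0; H1: μ_d > 0 (paired t-test on the differences, right-tailed).
t = d̄/(s_d/√n) = 1.94/(4.24/√25) = 2.288
df = n − 1 = 24
p-value = P(T ≥ 2.288) ≈ 0.016
Since p ≈ 0.016 < α = 0.05, reject H0; the data support H1.

t = 2.288, df = 24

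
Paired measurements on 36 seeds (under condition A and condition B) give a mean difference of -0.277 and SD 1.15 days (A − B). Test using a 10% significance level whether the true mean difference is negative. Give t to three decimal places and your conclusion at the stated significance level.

H0: μ_d = 0; H1: μ_d < 0 (paired t-test on the differences, left-tailed).
t = d̄/(s_d/√n) = -0.277/(1.15/√36) = -1.445
df = n − 1 = 35
p-value = P(T ≤ -1.445) ≈ 0.0786
Since p ≈ 0.0786 < α = 0.1, reject H0; the evidence is statistically significant.

t = -1.445; reject H0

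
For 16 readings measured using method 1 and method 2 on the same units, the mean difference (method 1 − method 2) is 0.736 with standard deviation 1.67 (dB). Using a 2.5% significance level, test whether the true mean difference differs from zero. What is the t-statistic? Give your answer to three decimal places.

H0: μ_d = 0; H1: μ_d ≠ 0 (paired t-test on the differences, two-sided).
t = d̄/(s_d/√n) = 0.736/(1.67/√16) = 1.763
df = n − 1 = 15
Two-sided p-value ≈ 0.098
Since p ≈ 0.098 > α = 0.025, fail to reject H0; the data do not provide sufficient evidence against H0.

1.763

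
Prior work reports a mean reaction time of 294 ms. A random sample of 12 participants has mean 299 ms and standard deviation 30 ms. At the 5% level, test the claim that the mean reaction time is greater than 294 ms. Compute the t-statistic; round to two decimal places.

0.58

H0: μ = 294; H1: μ > 294 (one-sample t-test, right-tailed).
t = (x̄ − μ₀)/(s/√n) = (299 − 294)/(30/√12) = 0.58
df = n − 1 = 11
p-value = P(T ≥ 0.58) ≈ 0.288
Since p ≈ 0.288 > α = 0.05, fail to reject H0; the data do not provide sufficient evidence against H0.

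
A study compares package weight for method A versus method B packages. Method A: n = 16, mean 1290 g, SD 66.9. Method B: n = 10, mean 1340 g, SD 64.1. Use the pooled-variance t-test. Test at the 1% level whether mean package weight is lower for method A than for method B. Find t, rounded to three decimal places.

Let group 1 = method A, group 2 = method B. H0: μ_1 = μ_2; H1: μ_1 < μ_2 (two-sample pooled-variance t-test, left-tailed).
s_p² = [(16−1)·66.9² + (10−1)·64.1²]/(16+10−2) = 4338.06
t = (1290 − 1340)/√[4338.06·(1/16 + 1/10)] = -1.883
df = n₁ + n₂ − 2 = 24
p-value = P(T ≤ -1.883) ≈ 0.036
Since p ≈ 0.036 > α = 0.01, fail to reject H0; the data do not provide sufficient evidence against H0.

-1.883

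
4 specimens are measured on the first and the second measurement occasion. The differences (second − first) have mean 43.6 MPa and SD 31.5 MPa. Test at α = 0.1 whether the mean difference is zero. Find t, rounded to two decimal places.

H0: μ_d = 0; H1: μ_d ≠ 0 (paired t-test on the differences, two-sided).
t = d̄/(s_d/√n) = 43.6/(31.5/√4) = 2.77
df = n − 1 = 3
Two-sided p-value ≈ 0.070
Since p ≈ 0.070 < α = 0.1, reject H0; the data support H1.

2.77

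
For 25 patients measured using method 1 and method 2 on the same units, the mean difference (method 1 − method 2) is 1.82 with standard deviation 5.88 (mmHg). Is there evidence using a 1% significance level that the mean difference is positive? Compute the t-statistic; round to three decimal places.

1.548

H0: μ_d = 0; H1: μ_d > 0 (paired t-test on the differences, right-tailed).
t = d̄/(s_d/√n) = 1.82/(5.88/√25) = 1.548
df = n − 1 = 24
p-value = P(T ≥ 1.548) ≈ 0.0674
Since p ≈ 0.0674 > α = 0.01, fail to reject H0; the evidence is not statistically significant.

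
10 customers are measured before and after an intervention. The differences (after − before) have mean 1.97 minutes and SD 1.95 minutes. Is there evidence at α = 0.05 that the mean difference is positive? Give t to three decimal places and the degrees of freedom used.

t = 3.195, df = 9

H0: μ_d = 0; H1: μ_d > 0 (paired t-test on the differences, right-tailed).
t = d̄/(s_d/√n) = 1.97/(1.95/√10) = 3.195
df = n − 1 = 9
p-value = P(T ≥ 3.195) ≈ 0.0055
Since p ≈ 0.0055 < α = 0.05, reject H0; the evidence is statistically significant.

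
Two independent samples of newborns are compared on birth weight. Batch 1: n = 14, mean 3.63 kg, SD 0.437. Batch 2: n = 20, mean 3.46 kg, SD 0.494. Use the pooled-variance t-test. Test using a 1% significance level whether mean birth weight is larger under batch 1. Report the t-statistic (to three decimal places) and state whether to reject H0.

t = 1.034; fail to reject H0

Let group 1 = batch 1, group 2 = batch 2. H0: μ_1 = μ_2; H1: μ_1 > μ_2 (two-sample pooled-variance t-test, right-tailed).
s_p² = [(14−1)·0.437² + (20−1)·0.494²]/(14+20−2) = 0.222478
t = (3.63 − 3.46)/√[0.222478·(1/14 + 1/20)] = 1.034
df = n₁ + n₂ − 2 = 32
p-value = P(T ≥ 1.034) ≈ 0.1544
Since p ≈ 0.1544 > α = 0.01, fail to reject H0; the data do not provide sufficient evidence against H0.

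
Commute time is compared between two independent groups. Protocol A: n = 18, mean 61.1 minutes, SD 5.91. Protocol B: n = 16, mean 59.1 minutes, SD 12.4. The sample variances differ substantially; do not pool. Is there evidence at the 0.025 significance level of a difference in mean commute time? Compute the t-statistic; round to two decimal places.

0.59

Let group 1 = protocol A, group 2 = protocol B. H0: μ_1 = μ_2; H1: μ_1 ≠ μ_2 (Welch's two-sample t-test, two-sided).
t = (x̄_1 − x̄_2)/√(s_1²/n_1 + s_2²/n_2) = (61.1 − 59.1)/√(5.91²/18 + 12.4²/16) = 0.59
Welch–Satterthwaite df ≈ 20.92
Two-sided p-value ≈ 0.563
Since p ≈ 0.563 > α = 0.025, fail to reject H0; the evidence is not statistically significant.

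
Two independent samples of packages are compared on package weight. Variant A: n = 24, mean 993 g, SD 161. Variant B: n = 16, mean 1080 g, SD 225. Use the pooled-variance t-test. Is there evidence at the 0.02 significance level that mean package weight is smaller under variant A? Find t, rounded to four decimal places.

-1.4272

Let group 1 = variant A, group 2 = variant B. H0: μ_1 = μ_2; H1: μ_1 < μ_2 (two-sample pooled-variance t-test, left-tailed).
s_p² = [(24−1)·161² + (16−1)·225²]/(24+16−2) = 35672.6
t = (993 − 1080)/√[35672.6·(1/24 + 1/16)] = -1.4272
df = n₁ + n₂ − 2 = 38
p-value = P(T ≤ -1.4272) ≈ 0.0808
Since p ≈ 0.0808 > α = 0.02, fail to reject H0; the evidence is not statistically significant.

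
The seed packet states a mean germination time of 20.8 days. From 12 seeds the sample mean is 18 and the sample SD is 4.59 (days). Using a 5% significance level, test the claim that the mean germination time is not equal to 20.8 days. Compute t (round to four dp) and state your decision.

H0: μ = 20.8; H1: μ ≠ 20.8 (one-sample t-test, two-sided).
t = (x̄ − μ₀)/(s/√n) = (18 − 20.8)/(4.59/√12) = -2.1132
df = n − 1 = 11
Two-sided p-value ≈ 0.0583
Since p ≈ 0.0583 > α = 0.05, fail to reject H0; the evidence is not statistically significant.

t = -2.1132; fail to reject H0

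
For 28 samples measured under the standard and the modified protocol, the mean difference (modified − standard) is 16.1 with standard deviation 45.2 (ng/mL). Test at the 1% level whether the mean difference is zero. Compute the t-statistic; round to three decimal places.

1.885

H0: μ_d = 0; H1: μ_d ≠ 0 (paired t-test on the differences, two-sided).
t = d̄/(s_d/√n) = 16.1/(45.2/√28) = 1.885
df = n − 1 = 27
Two-sided p-value ≈ 0.0703
Since p ≈ 0.0703 > α = 0.01, fail to reject H0; the data do not provide sufficient evidence against H0.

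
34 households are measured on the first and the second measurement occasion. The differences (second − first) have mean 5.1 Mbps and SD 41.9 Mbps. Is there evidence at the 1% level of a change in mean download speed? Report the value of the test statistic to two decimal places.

0.71

H0: μ_d = 0; H1: μ_d ≠ 0 (paired t-test on the differences, two-sided).
t = d̄/(s_d/√n) = 5.1/(41.9/√34) = 0.71
df = n − 1 = 33
Two-sided p-value ≈ 0.4829
Since p ≈ 0.4829 > α = 0.01, fail to reject H0; the evidence is not statistically significant.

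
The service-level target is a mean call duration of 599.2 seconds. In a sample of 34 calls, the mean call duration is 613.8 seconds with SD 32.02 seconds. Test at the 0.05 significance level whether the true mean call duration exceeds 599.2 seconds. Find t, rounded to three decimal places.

2.659

H0: μ = 599.2; H1: μ > 599.2 (one-sample t-test, right-tailed).
t = (x̄ − μ₀)/(s/√n) = (613.8 − 599.2)/(32.02/√34) = 2.659
df = n − 1 = 33
p-value = P(T ≥ 2.659) ≈ 0.006
Since p ≈ 0.006 < α = 0.05, reject H0; the data support H1.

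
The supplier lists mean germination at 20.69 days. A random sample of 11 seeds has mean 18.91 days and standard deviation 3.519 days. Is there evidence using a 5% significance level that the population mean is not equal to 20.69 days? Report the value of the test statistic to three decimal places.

H0: μ = 20.69; H1: μ ≠ 20.69 (one-sample t-test, two-sided).
t = (x̄ − μ₀)/(s/√n) = (18.91 − 20.69)/(3.519/√11) = -1.678
df = n − 1 = 10
Two-sided p-value ≈ 0.124
Since p ≈ 0.124 > α = 0.05, fail to reject H0; the data do not provide sufficient evidence against H0.

-1.678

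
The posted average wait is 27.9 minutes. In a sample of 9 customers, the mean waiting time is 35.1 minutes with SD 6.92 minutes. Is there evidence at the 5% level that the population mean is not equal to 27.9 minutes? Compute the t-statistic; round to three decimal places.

H0: μ = 27.9; H1: μ ≠ 27.9 (one-sample t-test, two-sided).
t = (x̄ − μ₀)/(s/√n) = (35.1 − 27.9)/(6.92/√9) = 3.121
df = n − 1 = 8
Two-sided p-value ≈ 0.0142
Since p ≈ 0.0142 < α = 0.05, reject H0; the evidence is statistically significant.

3.121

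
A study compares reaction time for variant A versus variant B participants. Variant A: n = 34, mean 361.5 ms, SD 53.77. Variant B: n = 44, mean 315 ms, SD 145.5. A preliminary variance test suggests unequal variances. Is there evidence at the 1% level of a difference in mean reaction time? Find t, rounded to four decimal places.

Let group 1 = variant A, group 2 = variant B. H0: μ_1 = μ_2; H1: μ_1 ≠ μ_2 (Welch's two-sample t-test, two-sided).
t = (x̄_1 − x̄_2)/√(s_1²/n_1 + s_2²/n_2) = (361.5 − 315)/√(53.77²/34 + 145.5²/44) = 1.9542
Welch–Satterthwaite df ≈ 57.21
Two-sided p-value ≈ 0.056
Since p ≈ 0.056 > α = 0.01, fail to reject H0; the data do not provide sufficient evidence against H0.

1.9542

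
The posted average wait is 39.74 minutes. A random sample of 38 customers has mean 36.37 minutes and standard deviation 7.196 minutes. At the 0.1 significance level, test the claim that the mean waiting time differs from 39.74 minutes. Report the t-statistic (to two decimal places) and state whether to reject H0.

t = -2.89; reject H0

H0: μ = 39.74; H1: μ ≠ 39.74 (one-sample t-test, two-sided).
t = (x̄ − μ₀)/(s/√n) = (36.37 − 39.74)/(7.196/√38) = -2.89
df = n − 1 = 37
Two-sided p-value ≈ 0.006
Since p ≈ 0.006 < α = 0.1, reject H0; the evidence is statistically significant.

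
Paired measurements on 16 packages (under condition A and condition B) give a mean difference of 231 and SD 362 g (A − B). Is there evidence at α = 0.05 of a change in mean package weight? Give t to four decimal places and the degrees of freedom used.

H0: μ_d = 0; H1: μ_d ≠ 0 (paired t-test on the differences, two-sided).
t = d̄/(s_d/√n) = 231/(362/√16) = 2.5525
df = n − 1 = 15
Two-sided p-value ≈ 0.022
Since p ≈ 0.022 < α = 0.05, reject H0; the evidence is statistically significant.

t = 2.5525, df = 15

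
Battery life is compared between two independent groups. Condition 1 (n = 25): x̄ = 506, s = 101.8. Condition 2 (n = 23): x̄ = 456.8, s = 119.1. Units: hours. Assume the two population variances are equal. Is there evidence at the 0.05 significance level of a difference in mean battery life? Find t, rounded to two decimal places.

1.54

Let group 1 = condition 1, group 2 = condition 2. H0: μ_1 = μ_2; H1: μ_1 ≠ μ_2 (two-sample pooled-variance t-test, two-sided).
s_p² = [(25−1)·101.8² + (23−1)·119.1²]/(25+23−2) = 12190.9
t = (506 − 456.8)/√[12190.9·(1/25 + 1/23)] = 1.54
df = n₁ + n₂ − 2 = 46
Two-sided p-value ≈ 0.1299
Since p ≈ 0.1299 > α = 0.05, fail to reject H0; the data do not provide sufficient evidence against H0.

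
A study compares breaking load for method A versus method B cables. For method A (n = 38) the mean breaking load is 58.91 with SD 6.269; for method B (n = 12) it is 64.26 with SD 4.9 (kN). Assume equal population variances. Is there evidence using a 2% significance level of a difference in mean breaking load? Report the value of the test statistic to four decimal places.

-2.7004

Let group 1 = method A, group 2 = method B. H0: μ_1 = μ_2; H1: μ_1 ≠ μ_2 (two-sample pooled-variance t-test, two-sided).
s_p² = [(38−1)·6.269² + (12−1)·4.9²]/(38+12−2) = 35.7963
t = (58.91 − 64.26)/√[35.7963·(1/38 + 1/12)] = -2.7004
df = n₁ + n₂ − 2 = 48
Two-sided p-value ≈ 0.0095
Since p ≈ 0.0095 < α = 0.02, reject H0; the evidence is statistically significant.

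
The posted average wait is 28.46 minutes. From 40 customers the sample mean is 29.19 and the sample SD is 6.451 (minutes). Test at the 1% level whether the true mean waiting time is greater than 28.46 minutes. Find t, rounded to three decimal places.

0.716

H0: μ = 28.46; H1: μ > 28.46 (one-sample t-test, right-tailed).
t = (x̄ − μ₀)/(s/√n) = (29.19 − 28.46)/(6.451/√40) = 0.716
df = n − 1 = 39
p-value = P(T ≥ 0.716) ≈ 0.239
Since p ≈ 0.239 > α = 0.01, fail to reject H0; the data do not provide sufficient evidence against H0.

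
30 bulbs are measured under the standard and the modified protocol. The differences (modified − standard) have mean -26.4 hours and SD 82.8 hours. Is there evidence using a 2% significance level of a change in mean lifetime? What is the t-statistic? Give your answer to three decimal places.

-1.746

H0: μ_d = 0; H1: μ_d ≠ 0 (paired t-test on the differences, two-sided).
t = d̄/(s_d/√n) = -26.4/(82.8/√30) = -1.746
df = n − 1 = 29
Two-sided p-value ≈ 0.091
Since p ≈ 0.091 > α = 0.02, fail to reject H0; the evidence is not statistically significant.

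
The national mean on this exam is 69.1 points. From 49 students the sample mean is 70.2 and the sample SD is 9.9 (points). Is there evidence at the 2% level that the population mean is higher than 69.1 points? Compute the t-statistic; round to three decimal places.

0.778

H0: μ = 69.1; H1: μ > 69.1 (one-sample t-test, right-tailed).
t = (x̄ − μ₀)/(s/√n) = (70.2 − 69.1)/(9.9/√49) = 0.778
df = n − 1 = 48
p-value = P(T ≥ 0.778) ≈ 0.220
Since p ≈ 0.220 > α = 0.02, fail to reject H0; the evidence is not statistically significant.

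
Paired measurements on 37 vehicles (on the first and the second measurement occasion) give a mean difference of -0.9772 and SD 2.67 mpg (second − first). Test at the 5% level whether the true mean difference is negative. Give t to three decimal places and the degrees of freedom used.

t = -2.226, df = 36

H0: μ_d = 0; H1: μ_d < 0 (paired t-test on the differences, left-tailed).
t = d̄/(s_d/√n) = -0.9772/(2.67/√37) = -2.226
df = n − 1 = 36
p-value = P(T ≤ -2.226) ≈ 0.0162
Since p ≈ 0.0162 < α = 0.05, reject H0; the data support H1.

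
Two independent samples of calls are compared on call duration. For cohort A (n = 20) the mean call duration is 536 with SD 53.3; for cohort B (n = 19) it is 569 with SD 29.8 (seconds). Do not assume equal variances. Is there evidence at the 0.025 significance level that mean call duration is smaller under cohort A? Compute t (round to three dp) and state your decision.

t = -2.402; reject H0

Let group 1 = cohort A, group 2 = cohort B. H0: μ_1 = μ_2; H1: μ_1 < μ_2 (Welch's two-sample t-test, left-tailed).
t = (x̄_1 − x̄_2)/√(s_1²/n_1 + s_2²/n_2) = (536 − 569)/√(53.3²/20 + 29.8²/19) = -2.402
Welch–Satterthwaite df ≈ 30.12
p-value = P(T ≤ -2.402) ≈ 0.011
Since p ≈ 0.011 < α = 0.025, reject H0; the evidence is statistically significant.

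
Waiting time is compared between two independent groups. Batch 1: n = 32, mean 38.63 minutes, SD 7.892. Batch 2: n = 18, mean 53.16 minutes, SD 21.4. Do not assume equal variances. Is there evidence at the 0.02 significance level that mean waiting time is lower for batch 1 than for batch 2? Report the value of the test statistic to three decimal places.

-2.776

Let group 1 = batch 1, group 2 = batch 2. H0: μ_1 = μ_2; H1: μ_1 < μ_2 (Welch's two-sample t-test, left-tailed).
t = (x̄_1 − x̄_2)/√(s_1²/n_1 + s_2²/n_2) = (38.63 − 53.16)/√(7.892²/32 + 21.4²/18) = -2.776
Welch–Satterthwaite df ≈ 19.64
p-value = P(T ≤ -2.776) ≈ 0.0059
Since p ≈ 0.0059 < α = 0.02, reject H0; the data support H1.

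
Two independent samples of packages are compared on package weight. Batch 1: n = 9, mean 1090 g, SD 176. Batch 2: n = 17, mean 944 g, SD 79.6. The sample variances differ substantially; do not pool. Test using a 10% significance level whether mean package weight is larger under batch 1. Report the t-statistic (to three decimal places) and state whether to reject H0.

t = 2.364; reject H0

Let group 1 = batch 1, group 2 = batch 2. H0: μ_1 = μ_2; H1: μ_1 > μ_2 (Welch's two-sample t-test, right-tailed).
t = (x̄_1 − x̄_2)/√(s_1²/n_1 + s_2²/n_2) = (1090 − 944)/√(176²/9 + 79.6²/17) = 2.364
Welch–Satterthwaite df ≈ 9.77
p-value = P(T ≥ 2.364) ≈ 0.020
Since p ≈ 0.020 < α = 0.1, reject H0; the data support H1.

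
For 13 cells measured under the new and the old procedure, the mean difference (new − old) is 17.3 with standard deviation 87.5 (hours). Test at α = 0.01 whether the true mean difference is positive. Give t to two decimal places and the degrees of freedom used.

t = 0.71, df = 12

H0: μ_d = 0; H1: μ_d > 0 (paired t-test on the differences, right-tailed).
t = d̄/(s_d/√n) = 17.3/(87.5/√13) = 0.71
df = n − 1 = 12
p-value = P(T ≥ 0.71) ≈ 0.2448
Since p ≈ 0.2448 > α = 0.01, fail to reject H0; the data do not provide sufficient evidence against H0.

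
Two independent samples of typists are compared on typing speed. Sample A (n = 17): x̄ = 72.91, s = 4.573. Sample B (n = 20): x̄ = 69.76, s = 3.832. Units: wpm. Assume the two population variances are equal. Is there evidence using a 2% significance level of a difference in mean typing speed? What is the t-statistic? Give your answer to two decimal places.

2.28

Let group 1 = sample A, group 2 = sample B. H0: μ_1 = μ_2; H1: μ_1 ≠ μ_2 (two-sample pooled-variance t-test, two-sided).
s_p² = [(17−1)·4.573² + (20−1)·3.832²]/(17+20−2) = 17.5314
t = (72.91 − 69.76)/√[17.5314·(1/17 + 1/20)] = 2.28
df = n₁ + n₂ − 2 = 35
Two-sided p-value ≈ 0.0288
Since p ≈ 0.0288 > α = 0.02, fail to reject H0; the evidence is not statistically significant.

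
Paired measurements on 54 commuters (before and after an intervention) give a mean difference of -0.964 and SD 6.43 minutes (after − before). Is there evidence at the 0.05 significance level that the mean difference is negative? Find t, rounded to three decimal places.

-1.102

H0: μ_d = 0; H1: μ_d < 0 (paired t-test on the differences, left-tailed).
t = d̄/(s_d/√n) = -0.964/(6.43/√54) = -1.102
df = n − 1 = 53
p-value = P(T ≤ -1.102) ≈ 0.138
Since p ≈ 0.138 > α = 0.05, fail to reject H0; the data do not provide sufficient evidence against H0.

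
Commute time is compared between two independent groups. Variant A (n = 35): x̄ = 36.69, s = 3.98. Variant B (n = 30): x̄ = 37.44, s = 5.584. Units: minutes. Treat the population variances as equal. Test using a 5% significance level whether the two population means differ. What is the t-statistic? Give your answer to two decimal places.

-0.63

Let group 1 = variant A, group 2 = variant B. H0: μ_1 = μ_2; H1: μ_1 ≠ μ_2 (two-sample pooled-variance t-test, two-sided).
s_p² = [(35−1)·3.98² + (30−1)·5.584²]/(35+30−2) = 22.902
t = (36.69 − 37.44)/√[22.902·(1/35 + 1/30)] = -0.63
df = n₁ + n₂ − 2 = 63
Two-sided p-value ≈ 0.531
Since p ≈ 0.531 > α = 0.05, fail to reject H0; the evidence is not statistically significant.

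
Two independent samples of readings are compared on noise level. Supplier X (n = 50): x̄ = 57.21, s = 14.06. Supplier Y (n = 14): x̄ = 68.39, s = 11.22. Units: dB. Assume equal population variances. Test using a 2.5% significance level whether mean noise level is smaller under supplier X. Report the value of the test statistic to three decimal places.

-2.736

Let group 1 = supplier X, group 2 = supplier Y. H0: μ_1 = μ_2; H1: μ_1 < μ_2 (two-sample pooled-variance t-test, left-tailed).
s_p² = [(50−1)·14.06² + (14−1)·11.22²]/(50+14−2) = 182.63
t = (57.21 − 68.39)/√[182.63·(1/50 + 1/14)] = -2.736
df = n₁ + n₂ − 2 = 62
p-value = P(T ≤ -2.736) ≈ 0.004
Since p ≈ 0.004 < α = 0.025, reject H0; the data support H1.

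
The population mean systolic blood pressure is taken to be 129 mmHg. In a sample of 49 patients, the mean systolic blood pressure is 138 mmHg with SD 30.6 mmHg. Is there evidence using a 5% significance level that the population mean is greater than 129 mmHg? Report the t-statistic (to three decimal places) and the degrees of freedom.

t = 2.059, df = 48

H0: μ = 129; H1: μ > 129 (one-sample t-test, right-tailed).
t = (x̄ − μ₀)/(s/√n) = (138 − 129)/(30.6/√49) = 2.059
df = n − 1 = 48
p-value = P(T ≥ 2.059) ≈ 0.022
Since p ≈ 0.022 < α = 0.05, reject H0; the evidence is statistically significant.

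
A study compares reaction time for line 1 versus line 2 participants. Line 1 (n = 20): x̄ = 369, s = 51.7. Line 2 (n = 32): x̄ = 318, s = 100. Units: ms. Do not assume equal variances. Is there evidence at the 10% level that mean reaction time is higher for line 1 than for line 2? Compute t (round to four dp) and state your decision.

Let group 1 = line 1, group 2 = line 2. H0: μ_1 = μ_2; H1: μ_1 > μ_2 (Welch's two-sample t-test, right-tailed).
t = (x̄_1 − x̄_2)/√(s_1²/n_1 + s_2²/n_2) = (369 − 318)/√(51.7²/20 + 100²/32) = 2.4145
Welch–Satterthwaite df ≈ 48.66
p-value = P(T ≥ 2.4145) ≈ 0.0098
Since p ≈ 0.0098 < α = 0.1, reject H0; the data support H1.

t = 2.4145; reject H0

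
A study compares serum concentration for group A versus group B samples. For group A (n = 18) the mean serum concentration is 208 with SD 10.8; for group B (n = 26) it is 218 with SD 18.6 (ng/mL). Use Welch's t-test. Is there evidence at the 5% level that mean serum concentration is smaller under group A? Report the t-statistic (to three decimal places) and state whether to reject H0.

t = -2.248; reject H0

Let group 1 = group A, group 2 = group B. H0: μ_1 = μ_2; H1: μ_1 < μ_2 (Welch's two-sample t-test, left-tailed).
t = (x̄_1 − x̄_2)/√(s_1²/n_1 + s_2²/n_2) = (208 − 218)/√(10.8²/18 + 18.6²/26) = -2.248
Welch–Satterthwaite df ≈ 40.98
p-value = P(T ≤ -2.248) ≈ 0.0150
Since p ≈ 0.0150 < α = 0.05, reject H0; the evidence is statistically significant.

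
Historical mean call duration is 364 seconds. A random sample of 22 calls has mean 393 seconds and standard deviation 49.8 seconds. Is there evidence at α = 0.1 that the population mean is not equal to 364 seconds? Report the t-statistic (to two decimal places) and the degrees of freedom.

H0: μ = 364; H1: μ ≠ 364 (one-sample t-test, two-sided).
t = (x̄ − μ₀)/(s/√n) = (393 − 364)/(49.8/√22) = 2.73
df = n − 1 = 21
Two-sided p-value ≈ 0.013
Since p ≈ 0.013 < α = 0.1, reject H0; the data support H1.

t = 2.73, df = 21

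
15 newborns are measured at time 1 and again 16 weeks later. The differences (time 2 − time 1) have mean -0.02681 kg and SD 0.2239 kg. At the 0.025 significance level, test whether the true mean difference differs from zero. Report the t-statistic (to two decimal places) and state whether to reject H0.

t = -0.46; fail to reject H0

H0: μ_d = 0; H1: μ_d ≠ 0 (paired t-test on the differences, two-sided).
t = d̄/(s_d/√n) = -0.02681/(0.2239/√15) = -0.46
df = n − 1 = 14
Two-sided p-value ≈ 0.650
Since p ≈ 0.650 > α = 0.025, fail to reject H0; the data do not provide sufficient evidence against H0.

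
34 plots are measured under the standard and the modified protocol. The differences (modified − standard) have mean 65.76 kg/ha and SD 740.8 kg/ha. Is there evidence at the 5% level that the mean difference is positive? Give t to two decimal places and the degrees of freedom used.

H0: μ_d = 0; H1: μ_d > 0 (paired t-test on the differences, right-tailed).
t = d̄/(s_d/√n) = 65.76/(740.8/√34) = 0.52
df = n − 1 = 33
p-value = P(T ≥ 0.52) ≈ 0.3041
Since p ≈ 0.3041 > α = 0.05, fail to reject H0; the data do not provide sufficient evidence against H0.

t = 0.52, df = 33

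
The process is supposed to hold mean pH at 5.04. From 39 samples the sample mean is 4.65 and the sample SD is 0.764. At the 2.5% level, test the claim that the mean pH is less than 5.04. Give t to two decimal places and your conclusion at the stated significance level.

H0: μ = 5.04; H1: μ < 5.04 (one-sample t-test, left-tailed).
t = (x̄ − μ₀)/(s/√n) = (4.65 − 5.04)/(0.764/√39) = -3.19
df = n − 1 = 38
p-value = P(T ≤ -3.19) ≈ 0.001
Since p ≈ 0.001 < α = 0.025, reject H0; the evidence is statistically significant.

t = -3.19; reject H0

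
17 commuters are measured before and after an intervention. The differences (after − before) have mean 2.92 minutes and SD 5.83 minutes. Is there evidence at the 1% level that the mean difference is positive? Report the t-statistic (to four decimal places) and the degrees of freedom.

t = 2.0651, df = 16

H0: μ_d = 0; H1: μ_d > 0 (paired t-test on the differences, right-tailed).
t = d̄/(s_d/√n) = 2.92/(5.83/√17) = 2.0651
df = n − 1 = 16
p-value = P(T ≥ 2.0651) ≈ 0.028
Since p ≈ 0.028 > α = 0.01, fail to reject H0; the evidence is not statistically significant.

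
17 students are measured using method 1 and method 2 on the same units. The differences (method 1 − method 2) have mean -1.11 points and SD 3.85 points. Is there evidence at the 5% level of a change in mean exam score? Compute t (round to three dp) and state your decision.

t = -1.189; fail to reject H0

H0: μ_d = 0; H1: μ_d ≠ 0 (paired t-test on the differences, two-sided).
t = d̄/(s_d/√n) = -1.11/(3.85/√17) = -1.189
df = n − 1 = 16
Two-sided p-value ≈ 0.2519
Since p ≈ 0.2519 > α = 0.05, fail to reject H0; the data do not provide sufficient evidence against H0.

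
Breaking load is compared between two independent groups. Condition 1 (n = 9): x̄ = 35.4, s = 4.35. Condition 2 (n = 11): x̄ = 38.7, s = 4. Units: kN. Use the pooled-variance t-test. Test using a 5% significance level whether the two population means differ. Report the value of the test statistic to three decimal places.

-1.765

Let group 1 = condition 1, group 2 = condition 2. H0: μ_1 = μ_2; H1: μ_1 ≠ μ_2 (two-sample pooled-variance t-test, two-sided).
s_p² = [(9−1)·4.35² + (11−1)·4²]/(9+11−2) = 17.2989
t = (35.4 − 38.7)/√[17.2989·(1/9 + 1/11)] = -1.765
df = n₁ + n₂ − 2 = 18
Two-sided p-value ≈ 0.0945
Since p ≈ 0.0945 > α = 0.05, fail to reject H0; the data do not provide sufficient evidence against H0.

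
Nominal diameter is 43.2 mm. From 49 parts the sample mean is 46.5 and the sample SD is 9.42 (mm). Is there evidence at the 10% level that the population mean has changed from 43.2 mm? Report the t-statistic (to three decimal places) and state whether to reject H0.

H0: μ = 43.2; H1: μ ≠ 43.2 (one-sample t-test, two-sided).
t = (x̄ − μ₀)/(s/√n) = (46.5 − 43.2)/(9.42/√49) = 2.452
df = n − 1 = 48
Two-sided p-value ≈ 0.0179
Since p ≈ 0.0179 < α = 0.1, reject H0; the data support H1.

t = 2.452; reject H0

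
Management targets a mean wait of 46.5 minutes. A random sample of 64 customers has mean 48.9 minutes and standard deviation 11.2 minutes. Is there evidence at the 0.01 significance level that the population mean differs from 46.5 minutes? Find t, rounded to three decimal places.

H0: μ = 46.5; H1: μ ≠ 46.5 (one-sample t-test, two-sided).
t = (x̄ − μ₀)/(s/√n) = (48.9 − 46.5)/(11.2/√64) = 1.714
df = n − 1 = 63
Two-sided p-value ≈ 0.0914
Since p ≈ 0.0914 > α = 0.01, fail to reject H0; the evidence is not statistically significant.

1.714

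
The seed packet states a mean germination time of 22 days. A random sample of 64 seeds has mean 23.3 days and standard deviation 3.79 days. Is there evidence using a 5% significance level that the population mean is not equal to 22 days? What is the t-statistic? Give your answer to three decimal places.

2.744

H0: μ = 22; H1: μ ≠ 22 (one-sample t-test, two-sided).
t = (x̄ − μ₀)/(s/√n) = (23.3 − 22)/(3.79/√64) = 2.744
df = n − 1 = 63
Two-sided p-value ≈ 0.0079
Since p ≈ 0.0079 < α = 0.05, reject H0; the evidence is statistically significant.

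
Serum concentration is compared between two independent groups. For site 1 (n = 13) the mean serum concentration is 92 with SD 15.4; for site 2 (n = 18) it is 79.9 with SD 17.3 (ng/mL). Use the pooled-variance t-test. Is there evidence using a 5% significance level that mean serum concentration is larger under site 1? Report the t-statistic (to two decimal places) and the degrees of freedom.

t = 2.01, df = 29

Let group 1 = site 1, group 2 = site 2. H0: μ_1 = μ_2; H1: μ_1 > μ_2 (two-sample pooled-variance t-test, right-tailed).
s_p² = [(13−1)·15.4² + (18−1)·17.3²]/(13+18−2) = 273.581
t = (92 − 79.9)/√[273.581·(1/13 + 1/18)] = 2.01
df = n₁ + n₂ − 2 = 29
p-value = P(T ≥ 2.01) ≈ 0.027
Since p ≈ 0.027 < α = 0.05, reject H0; the data support H1.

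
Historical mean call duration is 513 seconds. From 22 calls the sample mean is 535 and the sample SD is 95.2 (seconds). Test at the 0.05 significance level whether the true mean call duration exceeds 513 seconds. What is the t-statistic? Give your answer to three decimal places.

1.084

H0: μ = 513; H1: μ > 513 (one-sample t-test, right-tailed).
t = (x̄ − μ₀)/(s/√n) = (535 − 513)/(95.2/√22) = 1.084
df = n − 1 = 21
p-value = P(T ≥ 1.084) ≈ 0.1453
Since p ≈ 0.1453 > α = 0.05, fail to reject H0; the evidence is not statistically significant.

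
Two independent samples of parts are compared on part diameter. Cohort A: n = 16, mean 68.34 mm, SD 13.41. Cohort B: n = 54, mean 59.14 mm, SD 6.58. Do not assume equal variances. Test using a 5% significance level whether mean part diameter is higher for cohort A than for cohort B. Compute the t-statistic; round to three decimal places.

2.651

Let group 1 = cohort A, group 2 = cohort B. H0: μ_1 = μ_2; H1: μ_1 > μ_2 (Welch's two-sample t-test, right-tailed).
t = (x̄_1 − x̄_2)/√(s_1²/n_1 + s_2²/n_2) = (68.34 − 59.14)/√(13.41²/16 + 6.58²/54) = 2.651
Welch–Satterthwaite df ≈ 17.19
p-value = P(T ≥ 2.651) ≈ 0.008
Since p ≈ 0.008 < α = 0.05, reject H0; the data support H1.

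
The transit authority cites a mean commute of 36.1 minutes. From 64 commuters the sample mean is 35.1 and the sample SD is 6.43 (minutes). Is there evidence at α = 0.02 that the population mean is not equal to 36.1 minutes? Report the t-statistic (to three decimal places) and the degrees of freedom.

H0: μ = 36.1; H1: μ ≠ 36.1 (one-sample t-test, two-sided).
t = (x̄ − μ₀)/(s/√n) = (35.1 − 36.1)/(6.43/√64) = -1.244
df = n − 1 = 63
Two-sided p-value ≈ 0.2180
Since p ≈ 0.2180 > α = 0.02, fail to reject H0; the data do not provide sufficient evidence against H0.

t = -1.244, df = 63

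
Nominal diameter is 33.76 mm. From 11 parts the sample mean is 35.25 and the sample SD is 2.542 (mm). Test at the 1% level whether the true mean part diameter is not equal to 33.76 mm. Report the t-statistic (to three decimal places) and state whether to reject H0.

t = 1.944; fail to reject H0

H0: μ = 33.76; H1: μ ≠ 33.76 (one-sample t-test, two-sided).
t = (x̄ − μ₀)/(s/√n) = (35.25 − 33.76)/(2.542/√11) = 1.944
df = n − 1 = 10
Two-sided p-value ≈ 0.081
Since p ≈ 0.081 > α = 0.01, fail to reject H0; the evidence is not statistically significant.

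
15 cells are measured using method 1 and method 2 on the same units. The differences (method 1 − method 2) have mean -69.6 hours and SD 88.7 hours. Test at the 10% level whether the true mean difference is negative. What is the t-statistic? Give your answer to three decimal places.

-3.039

H0: μ_d = 0; H1: μ_d < 0 (paired t-test on the differences, left-tailed).
t = d̄/(s_d/√n) = -69.6/(88.7/√15) = -3.039
df = n − 1 = 14
p-value = P(T ≤ -3.039) ≈ 0.004
Since p ≈ 0.004 < α = 0.1, reject H0; the evidence is statistically significant.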